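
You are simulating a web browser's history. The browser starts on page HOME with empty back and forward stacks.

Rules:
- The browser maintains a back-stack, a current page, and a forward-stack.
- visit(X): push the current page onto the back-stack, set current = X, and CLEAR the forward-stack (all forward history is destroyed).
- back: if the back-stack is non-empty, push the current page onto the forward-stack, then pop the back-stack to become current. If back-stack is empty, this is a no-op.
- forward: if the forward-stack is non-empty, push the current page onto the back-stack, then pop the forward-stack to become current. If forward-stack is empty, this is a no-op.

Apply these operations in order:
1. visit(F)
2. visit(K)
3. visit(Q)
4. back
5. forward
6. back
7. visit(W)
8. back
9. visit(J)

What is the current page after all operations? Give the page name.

Answer: J

Derivation:
After 1 (visit(F)): cur=F back=1 fwd=0
After 2 (visit(K)): cur=K back=2 fwd=0
After 3 (visit(Q)): cur=Q back=3 fwd=0
After 4 (back): cur=K back=2 fwd=1
After 5 (forward): cur=Q back=3 fwd=0
After 6 (back): cur=K back=2 fwd=1
After 7 (visit(W)): cur=W back=3 fwd=0
After 8 (back): cur=K back=2 fwd=1
After 9 (visit(J)): cur=J back=3 fwd=0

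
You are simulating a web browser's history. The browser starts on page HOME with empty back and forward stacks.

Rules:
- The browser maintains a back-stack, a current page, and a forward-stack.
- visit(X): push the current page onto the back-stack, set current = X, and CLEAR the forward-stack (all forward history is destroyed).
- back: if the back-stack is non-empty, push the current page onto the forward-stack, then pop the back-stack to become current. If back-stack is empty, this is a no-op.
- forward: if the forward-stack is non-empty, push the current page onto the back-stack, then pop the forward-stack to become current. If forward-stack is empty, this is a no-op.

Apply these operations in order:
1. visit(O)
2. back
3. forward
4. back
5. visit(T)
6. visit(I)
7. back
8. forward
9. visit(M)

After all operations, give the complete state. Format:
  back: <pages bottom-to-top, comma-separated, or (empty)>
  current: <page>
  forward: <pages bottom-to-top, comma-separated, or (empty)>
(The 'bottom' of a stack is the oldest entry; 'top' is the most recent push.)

After 1 (visit(O)): cur=O back=1 fwd=0
After 2 (back): cur=HOME back=0 fwd=1
After 3 (forward): cur=O back=1 fwd=0
After 4 (back): cur=HOME back=0 fwd=1
After 5 (visit(T)): cur=T back=1 fwd=0
After 6 (visit(I)): cur=I back=2 fwd=0
After 7 (back): cur=T back=1 fwd=1
After 8 (forward): cur=I back=2 fwd=0
After 9 (visit(M)): cur=M back=3 fwd=0

Answer: back: HOME,T,I
current: M
forward: (empty)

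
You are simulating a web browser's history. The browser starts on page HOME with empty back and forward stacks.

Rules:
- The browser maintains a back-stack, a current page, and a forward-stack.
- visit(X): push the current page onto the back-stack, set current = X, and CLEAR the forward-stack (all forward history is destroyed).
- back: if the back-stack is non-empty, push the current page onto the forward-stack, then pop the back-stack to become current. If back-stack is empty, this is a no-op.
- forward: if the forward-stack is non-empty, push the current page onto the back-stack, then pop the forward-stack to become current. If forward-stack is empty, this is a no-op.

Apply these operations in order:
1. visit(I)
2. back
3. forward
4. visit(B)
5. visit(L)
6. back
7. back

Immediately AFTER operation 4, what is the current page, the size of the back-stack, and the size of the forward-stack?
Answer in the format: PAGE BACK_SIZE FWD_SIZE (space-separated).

After 1 (visit(I)): cur=I back=1 fwd=0
After 2 (back): cur=HOME back=0 fwd=1
After 3 (forward): cur=I back=1 fwd=0
After 4 (visit(B)): cur=B back=2 fwd=0

B 2 0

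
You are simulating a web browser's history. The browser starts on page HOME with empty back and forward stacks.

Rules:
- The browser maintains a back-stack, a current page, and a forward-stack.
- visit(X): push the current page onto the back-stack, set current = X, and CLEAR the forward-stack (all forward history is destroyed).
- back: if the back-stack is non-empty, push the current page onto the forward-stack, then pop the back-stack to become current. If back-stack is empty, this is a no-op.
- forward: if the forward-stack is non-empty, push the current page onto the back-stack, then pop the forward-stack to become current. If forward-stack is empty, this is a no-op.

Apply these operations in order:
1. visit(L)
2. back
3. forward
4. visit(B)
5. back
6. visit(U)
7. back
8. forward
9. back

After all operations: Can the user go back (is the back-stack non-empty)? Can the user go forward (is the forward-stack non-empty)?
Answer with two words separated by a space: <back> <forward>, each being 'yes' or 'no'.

After 1 (visit(L)): cur=L back=1 fwd=0
After 2 (back): cur=HOME back=0 fwd=1
After 3 (forward): cur=L back=1 fwd=0
After 4 (visit(B)): cur=B back=2 fwd=0
After 5 (back): cur=L back=1 fwd=1
After 6 (visit(U)): cur=U back=2 fwd=0
After 7 (back): cur=L back=1 fwd=1
After 8 (forward): cur=U back=2 fwd=0
After 9 (back): cur=L back=1 fwd=1

Answer: yes yes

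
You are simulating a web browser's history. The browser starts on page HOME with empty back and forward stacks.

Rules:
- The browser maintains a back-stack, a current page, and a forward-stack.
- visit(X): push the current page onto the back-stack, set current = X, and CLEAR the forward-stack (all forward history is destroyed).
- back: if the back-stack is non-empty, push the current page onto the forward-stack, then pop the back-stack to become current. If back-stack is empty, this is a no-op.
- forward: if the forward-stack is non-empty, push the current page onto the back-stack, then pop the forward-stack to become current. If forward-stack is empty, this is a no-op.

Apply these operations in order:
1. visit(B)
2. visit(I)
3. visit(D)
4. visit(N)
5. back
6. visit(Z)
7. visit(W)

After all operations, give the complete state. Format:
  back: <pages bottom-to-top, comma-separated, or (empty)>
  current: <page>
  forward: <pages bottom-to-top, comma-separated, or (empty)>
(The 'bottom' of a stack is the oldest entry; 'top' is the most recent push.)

After 1 (visit(B)): cur=B back=1 fwd=0
After 2 (visit(I)): cur=I back=2 fwd=0
After 3 (visit(D)): cur=D back=3 fwd=0
After 4 (visit(N)): cur=N back=4 fwd=0
After 5 (back): cur=D back=3 fwd=1
After 6 (visit(Z)): cur=Z back=4 fwd=0
After 7 (visit(W)): cur=W back=5 fwd=0

Answer: back: HOME,B,I,D,Z
current: W
forward: (empty)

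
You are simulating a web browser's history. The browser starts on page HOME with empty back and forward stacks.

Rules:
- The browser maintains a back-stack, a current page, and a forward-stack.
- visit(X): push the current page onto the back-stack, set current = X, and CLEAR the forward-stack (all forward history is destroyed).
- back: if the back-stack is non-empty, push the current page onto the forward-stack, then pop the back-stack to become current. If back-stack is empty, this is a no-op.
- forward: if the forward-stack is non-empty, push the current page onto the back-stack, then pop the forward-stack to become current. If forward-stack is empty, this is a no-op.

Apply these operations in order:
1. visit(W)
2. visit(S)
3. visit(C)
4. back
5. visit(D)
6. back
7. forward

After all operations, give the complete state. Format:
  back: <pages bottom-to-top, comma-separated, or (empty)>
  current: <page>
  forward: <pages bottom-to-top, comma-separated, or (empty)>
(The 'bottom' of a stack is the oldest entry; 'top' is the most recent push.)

Answer: back: HOME,W,S
current: D
forward: (empty)

Derivation:
After 1 (visit(W)): cur=W back=1 fwd=0
After 2 (visit(S)): cur=S back=2 fwd=0
After 3 (visit(C)): cur=C back=3 fwd=0
After 4 (back): cur=S back=2 fwd=1
After 5 (visit(D)): cur=D back=3 fwd=0
After 6 (back): cur=S back=2 fwd=1
After 7 (forward): cur=D back=3 fwd=0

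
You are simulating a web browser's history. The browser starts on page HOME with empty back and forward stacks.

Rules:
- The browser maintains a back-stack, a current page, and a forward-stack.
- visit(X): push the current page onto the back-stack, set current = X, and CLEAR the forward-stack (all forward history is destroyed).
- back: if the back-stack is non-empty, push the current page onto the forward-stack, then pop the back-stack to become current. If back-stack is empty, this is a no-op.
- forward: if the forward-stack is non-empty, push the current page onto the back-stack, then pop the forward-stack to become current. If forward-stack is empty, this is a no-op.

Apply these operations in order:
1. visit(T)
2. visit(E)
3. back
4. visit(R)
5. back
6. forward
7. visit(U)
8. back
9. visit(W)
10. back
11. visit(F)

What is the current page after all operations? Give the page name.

Answer: F

Derivation:
After 1 (visit(T)): cur=T back=1 fwd=0
After 2 (visit(E)): cur=E back=2 fwd=0
After 3 (back): cur=T back=1 fwd=1
After 4 (visit(R)): cur=R back=2 fwd=0
After 5 (back): cur=T back=1 fwd=1
After 6 (forward): cur=R back=2 fwd=0
After 7 (visit(U)): cur=U back=3 fwd=0
After 8 (back): cur=R back=2 fwd=1
After 9 (visit(W)): cur=W back=3 fwd=0
After 10 (back): cur=R back=2 fwd=1
After 11 (visit(F)): cur=F back=3 fwd=0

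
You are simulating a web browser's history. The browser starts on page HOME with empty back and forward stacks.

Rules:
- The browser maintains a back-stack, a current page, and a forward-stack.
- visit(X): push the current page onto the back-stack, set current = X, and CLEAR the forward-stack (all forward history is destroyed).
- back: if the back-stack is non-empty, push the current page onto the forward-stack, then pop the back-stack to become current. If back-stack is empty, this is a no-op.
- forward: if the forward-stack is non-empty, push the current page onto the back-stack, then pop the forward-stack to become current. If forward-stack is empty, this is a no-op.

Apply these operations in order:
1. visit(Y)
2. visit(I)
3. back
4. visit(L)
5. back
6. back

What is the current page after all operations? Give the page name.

After 1 (visit(Y)): cur=Y back=1 fwd=0
After 2 (visit(I)): cur=I back=2 fwd=0
After 3 (back): cur=Y back=1 fwd=1
After 4 (visit(L)): cur=L back=2 fwd=0
After 5 (back): cur=Y back=1 fwd=1
After 6 (back): cur=HOME back=0 fwd=2

Answer: HOME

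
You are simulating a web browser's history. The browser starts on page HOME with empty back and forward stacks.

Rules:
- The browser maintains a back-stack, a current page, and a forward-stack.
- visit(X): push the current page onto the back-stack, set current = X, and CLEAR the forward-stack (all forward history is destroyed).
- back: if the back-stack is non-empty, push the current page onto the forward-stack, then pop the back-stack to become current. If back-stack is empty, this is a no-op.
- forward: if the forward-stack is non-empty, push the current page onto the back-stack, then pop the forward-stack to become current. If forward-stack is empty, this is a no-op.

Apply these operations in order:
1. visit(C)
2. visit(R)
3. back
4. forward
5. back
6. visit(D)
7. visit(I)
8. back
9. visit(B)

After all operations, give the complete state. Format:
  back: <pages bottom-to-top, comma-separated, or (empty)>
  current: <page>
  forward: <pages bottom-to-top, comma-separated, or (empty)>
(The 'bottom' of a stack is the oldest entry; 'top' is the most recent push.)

Answer: back: HOME,C,D
current: B
forward: (empty)

Derivation:
After 1 (visit(C)): cur=C back=1 fwd=0
After 2 (visit(R)): cur=R back=2 fwd=0
After 3 (back): cur=C back=1 fwd=1
After 4 (forward): cur=R back=2 fwd=0
After 5 (back): cur=C back=1 fwd=1
After 6 (visit(D)): cur=D back=2 fwd=0
After 7 (visit(I)): cur=I back=3 fwd=0
After 8 (back): cur=D back=2 fwd=1
After 9 (visit(B)): cur=B back=3 fwd=0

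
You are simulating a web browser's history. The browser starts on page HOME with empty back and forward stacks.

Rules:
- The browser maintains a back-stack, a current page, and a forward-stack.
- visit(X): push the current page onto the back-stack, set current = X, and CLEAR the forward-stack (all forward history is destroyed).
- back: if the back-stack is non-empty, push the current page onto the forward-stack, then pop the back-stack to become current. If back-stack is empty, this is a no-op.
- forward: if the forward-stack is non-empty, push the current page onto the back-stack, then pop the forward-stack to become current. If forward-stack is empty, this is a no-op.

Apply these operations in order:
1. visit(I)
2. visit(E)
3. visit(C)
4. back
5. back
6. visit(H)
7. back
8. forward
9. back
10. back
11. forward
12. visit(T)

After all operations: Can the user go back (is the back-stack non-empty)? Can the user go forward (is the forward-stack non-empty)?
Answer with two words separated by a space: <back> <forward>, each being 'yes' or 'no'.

After 1 (visit(I)): cur=I back=1 fwd=0
After 2 (visit(E)): cur=E back=2 fwd=0
After 3 (visit(C)): cur=C back=3 fwd=0
After 4 (back): cur=E back=2 fwd=1
After 5 (back): cur=I back=1 fwd=2
After 6 (visit(H)): cur=H back=2 fwd=0
After 7 (back): cur=I back=1 fwd=1
After 8 (forward): cur=H back=2 fwd=0
After 9 (back): cur=I back=1 fwd=1
After 10 (back): cur=HOME back=0 fwd=2
After 11 (forward): cur=I back=1 fwd=1
After 12 (visit(T)): cur=T back=2 fwd=0

Answer: yes no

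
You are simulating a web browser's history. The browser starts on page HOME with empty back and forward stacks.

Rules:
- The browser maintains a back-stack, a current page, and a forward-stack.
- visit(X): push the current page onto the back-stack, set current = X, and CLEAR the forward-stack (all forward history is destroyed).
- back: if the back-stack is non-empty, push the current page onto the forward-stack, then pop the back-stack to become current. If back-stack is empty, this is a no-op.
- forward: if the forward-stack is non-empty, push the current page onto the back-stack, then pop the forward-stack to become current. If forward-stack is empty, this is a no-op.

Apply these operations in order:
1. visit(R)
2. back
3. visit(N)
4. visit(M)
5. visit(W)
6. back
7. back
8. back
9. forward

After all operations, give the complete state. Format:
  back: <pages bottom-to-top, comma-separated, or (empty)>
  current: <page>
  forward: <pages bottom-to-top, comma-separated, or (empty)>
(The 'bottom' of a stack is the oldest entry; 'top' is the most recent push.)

After 1 (visit(R)): cur=R back=1 fwd=0
After 2 (back): cur=HOME back=0 fwd=1
After 3 (visit(N)): cur=N back=1 fwd=0
After 4 (visit(M)): cur=M back=2 fwd=0
After 5 (visit(W)): cur=W back=3 fwd=0
After 6 (back): cur=M back=2 fwd=1
After 7 (back): cur=N back=1 fwd=2
After 8 (back): cur=HOME back=0 fwd=3
After 9 (forward): cur=N back=1 fwd=2

Answer: back: HOME
current: N
forward: W,M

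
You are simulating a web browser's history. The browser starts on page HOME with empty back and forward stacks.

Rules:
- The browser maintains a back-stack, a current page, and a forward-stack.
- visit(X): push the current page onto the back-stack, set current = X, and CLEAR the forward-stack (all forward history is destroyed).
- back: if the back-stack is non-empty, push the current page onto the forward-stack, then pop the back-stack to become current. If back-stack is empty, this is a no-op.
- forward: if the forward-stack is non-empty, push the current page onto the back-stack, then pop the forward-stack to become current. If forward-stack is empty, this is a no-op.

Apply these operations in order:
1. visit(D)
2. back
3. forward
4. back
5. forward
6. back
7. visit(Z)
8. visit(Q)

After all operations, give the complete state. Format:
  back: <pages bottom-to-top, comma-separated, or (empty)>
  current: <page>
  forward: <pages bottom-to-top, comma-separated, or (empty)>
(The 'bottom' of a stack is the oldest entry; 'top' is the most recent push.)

Answer: back: HOME,Z
current: Q
forward: (empty)

Derivation:
After 1 (visit(D)): cur=D back=1 fwd=0
After 2 (back): cur=HOME back=0 fwd=1
After 3 (forward): cur=D back=1 fwd=0
After 4 (back): cur=HOME back=0 fwd=1
After 5 (forward): cur=D back=1 fwd=0
After 6 (back): cur=HOME back=0 fwd=1
After 7 (visit(Z)): cur=Z back=1 fwd=0
After 8 (visit(Q)): cur=Q back=2 fwd=0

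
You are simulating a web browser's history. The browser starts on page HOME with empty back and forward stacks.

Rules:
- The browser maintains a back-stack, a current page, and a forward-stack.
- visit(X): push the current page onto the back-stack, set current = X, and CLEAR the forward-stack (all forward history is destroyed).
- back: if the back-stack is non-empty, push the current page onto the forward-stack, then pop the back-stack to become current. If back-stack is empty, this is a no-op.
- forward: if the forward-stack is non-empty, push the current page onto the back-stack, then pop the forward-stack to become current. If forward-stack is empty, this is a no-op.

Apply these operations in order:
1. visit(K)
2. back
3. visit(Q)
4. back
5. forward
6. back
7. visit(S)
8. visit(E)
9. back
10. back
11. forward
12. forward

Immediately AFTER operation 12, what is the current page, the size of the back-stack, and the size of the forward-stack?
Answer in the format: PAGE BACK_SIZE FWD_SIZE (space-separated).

After 1 (visit(K)): cur=K back=1 fwd=0
After 2 (back): cur=HOME back=0 fwd=1
After 3 (visit(Q)): cur=Q back=1 fwd=0
After 4 (back): cur=HOME back=0 fwd=1
After 5 (forward): cur=Q back=1 fwd=0
After 6 (back): cur=HOME back=0 fwd=1
After 7 (visit(S)): cur=S back=1 fwd=0
After 8 (visit(E)): cur=E back=2 fwd=0
After 9 (back): cur=S back=1 fwd=1
After 10 (back): cur=HOME back=0 fwd=2
After 11 (forward): cur=S back=1 fwd=1
After 12 (forward): cur=E back=2 fwd=0

E 2 0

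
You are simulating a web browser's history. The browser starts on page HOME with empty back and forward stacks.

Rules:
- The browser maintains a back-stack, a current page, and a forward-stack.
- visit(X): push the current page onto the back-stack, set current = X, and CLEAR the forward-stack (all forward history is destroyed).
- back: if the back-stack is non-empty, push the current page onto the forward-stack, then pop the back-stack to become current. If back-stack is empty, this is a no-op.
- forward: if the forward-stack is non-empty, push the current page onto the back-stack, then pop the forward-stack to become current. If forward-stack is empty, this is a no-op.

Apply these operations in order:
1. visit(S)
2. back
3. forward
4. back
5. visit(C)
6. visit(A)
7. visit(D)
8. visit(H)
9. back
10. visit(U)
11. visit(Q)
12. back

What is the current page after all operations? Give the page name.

Answer: U

Derivation:
After 1 (visit(S)): cur=S back=1 fwd=0
After 2 (back): cur=HOME back=0 fwd=1
After 3 (forward): cur=S back=1 fwd=0
After 4 (back): cur=HOME back=0 fwd=1
After 5 (visit(C)): cur=C back=1 fwd=0
After 6 (visit(A)): cur=A back=2 fwd=0
After 7 (visit(D)): cur=D back=3 fwd=0
After 8 (visit(H)): cur=H back=4 fwd=0
After 9 (back): cur=D back=3 fwd=1
After 10 (visit(U)): cur=U back=4 fwd=0
After 11 (visit(Q)): cur=Q back=5 fwd=0
After 12 (back): cur=U back=4 fwd=1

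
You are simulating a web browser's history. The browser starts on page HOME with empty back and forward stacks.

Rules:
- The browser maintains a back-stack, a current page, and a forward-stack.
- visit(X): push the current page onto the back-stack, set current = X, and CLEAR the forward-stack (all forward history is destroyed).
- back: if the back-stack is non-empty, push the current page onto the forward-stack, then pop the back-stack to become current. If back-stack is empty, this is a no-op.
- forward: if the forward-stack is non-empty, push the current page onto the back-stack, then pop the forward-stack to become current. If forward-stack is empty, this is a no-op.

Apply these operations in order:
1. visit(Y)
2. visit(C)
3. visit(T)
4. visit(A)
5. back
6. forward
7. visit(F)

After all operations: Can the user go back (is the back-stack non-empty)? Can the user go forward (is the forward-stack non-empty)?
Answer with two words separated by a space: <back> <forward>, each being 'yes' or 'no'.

After 1 (visit(Y)): cur=Y back=1 fwd=0
After 2 (visit(C)): cur=C back=2 fwd=0
After 3 (visit(T)): cur=T back=3 fwd=0
After 4 (visit(A)): cur=A back=4 fwd=0
After 5 (back): cur=T back=3 fwd=1
After 6 (forward): cur=A back=4 fwd=0
After 7 (visit(F)): cur=F back=5 fwd=0

Answer: yes no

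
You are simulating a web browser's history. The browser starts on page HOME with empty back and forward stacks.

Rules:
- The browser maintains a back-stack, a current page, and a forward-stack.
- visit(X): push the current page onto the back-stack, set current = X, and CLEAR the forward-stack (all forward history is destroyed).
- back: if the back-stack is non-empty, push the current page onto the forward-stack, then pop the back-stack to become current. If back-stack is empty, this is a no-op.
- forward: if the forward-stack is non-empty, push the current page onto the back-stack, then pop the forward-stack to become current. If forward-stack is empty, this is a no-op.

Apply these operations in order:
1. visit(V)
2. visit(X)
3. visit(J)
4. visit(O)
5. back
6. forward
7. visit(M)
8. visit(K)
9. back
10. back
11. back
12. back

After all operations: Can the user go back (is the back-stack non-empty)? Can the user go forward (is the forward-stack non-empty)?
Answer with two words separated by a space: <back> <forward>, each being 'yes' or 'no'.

After 1 (visit(V)): cur=V back=1 fwd=0
After 2 (visit(X)): cur=X back=2 fwd=0
After 3 (visit(J)): cur=J back=3 fwd=0
After 4 (visit(O)): cur=O back=4 fwd=0
After 5 (back): cur=J back=3 fwd=1
After 6 (forward): cur=O back=4 fwd=0
After 7 (visit(M)): cur=M back=5 fwd=0
After 8 (visit(K)): cur=K back=6 fwd=0
After 9 (back): cur=M back=5 fwd=1
After 10 (back): cur=O back=4 fwd=2
After 11 (back): cur=J back=3 fwd=3
After 12 (back): cur=X back=2 fwd=4

Answer: yes yes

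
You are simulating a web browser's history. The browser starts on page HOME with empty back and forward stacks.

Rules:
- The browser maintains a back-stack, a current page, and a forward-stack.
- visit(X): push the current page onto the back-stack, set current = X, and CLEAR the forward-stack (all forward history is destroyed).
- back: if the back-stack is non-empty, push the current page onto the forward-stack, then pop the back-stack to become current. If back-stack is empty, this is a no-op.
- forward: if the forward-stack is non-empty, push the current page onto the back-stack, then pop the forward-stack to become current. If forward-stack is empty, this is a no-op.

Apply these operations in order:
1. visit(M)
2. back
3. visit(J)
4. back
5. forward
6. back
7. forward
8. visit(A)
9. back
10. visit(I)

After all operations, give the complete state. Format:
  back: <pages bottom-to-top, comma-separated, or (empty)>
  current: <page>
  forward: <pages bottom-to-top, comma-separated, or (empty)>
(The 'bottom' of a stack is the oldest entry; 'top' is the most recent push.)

After 1 (visit(M)): cur=M back=1 fwd=0
After 2 (back): cur=HOME back=0 fwd=1
After 3 (visit(J)): cur=J back=1 fwd=0
After 4 (back): cur=HOME back=0 fwd=1
After 5 (forward): cur=J back=1 fwd=0
After 6 (back): cur=HOME back=0 fwd=1
After 7 (forward): cur=J back=1 fwd=0
After 8 (visit(A)): cur=A back=2 fwd=0
After 9 (back): cur=J back=1 fwd=1
After 10 (visit(I)): cur=I back=2 fwd=0

Answer: back: HOME,J
current: I
forward: (empty)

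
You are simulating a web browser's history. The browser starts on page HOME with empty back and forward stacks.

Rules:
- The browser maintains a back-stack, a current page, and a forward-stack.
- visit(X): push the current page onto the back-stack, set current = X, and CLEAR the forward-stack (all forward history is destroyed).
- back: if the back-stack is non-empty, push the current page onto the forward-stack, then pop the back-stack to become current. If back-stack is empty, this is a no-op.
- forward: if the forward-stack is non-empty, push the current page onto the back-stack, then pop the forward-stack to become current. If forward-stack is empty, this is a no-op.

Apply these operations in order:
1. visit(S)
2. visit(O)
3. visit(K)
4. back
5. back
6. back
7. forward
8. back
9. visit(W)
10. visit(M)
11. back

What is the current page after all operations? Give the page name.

After 1 (visit(S)): cur=S back=1 fwd=0
After 2 (visit(O)): cur=O back=2 fwd=0
After 3 (visit(K)): cur=K back=3 fwd=0
After 4 (back): cur=O back=2 fwd=1
After 5 (back): cur=S back=1 fwd=2
After 6 (back): cur=HOME back=0 fwd=3
After 7 (forward): cur=S back=1 fwd=2
After 8 (back): cur=HOME back=0 fwd=3
After 9 (visit(W)): cur=W back=1 fwd=0
After 10 (visit(M)): cur=M back=2 fwd=0
After 11 (back): cur=W back=1 fwd=1

Answer: W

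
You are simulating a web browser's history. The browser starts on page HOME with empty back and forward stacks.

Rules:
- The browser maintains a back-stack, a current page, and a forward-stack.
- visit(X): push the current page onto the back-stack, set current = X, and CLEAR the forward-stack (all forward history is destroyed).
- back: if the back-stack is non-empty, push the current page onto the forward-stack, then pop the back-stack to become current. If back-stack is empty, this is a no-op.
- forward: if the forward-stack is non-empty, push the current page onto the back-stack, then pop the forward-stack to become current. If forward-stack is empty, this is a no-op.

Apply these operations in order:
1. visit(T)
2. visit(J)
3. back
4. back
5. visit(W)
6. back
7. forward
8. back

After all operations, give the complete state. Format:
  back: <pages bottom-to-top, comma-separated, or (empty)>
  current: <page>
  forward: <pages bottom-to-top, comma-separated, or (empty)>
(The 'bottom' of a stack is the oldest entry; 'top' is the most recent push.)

Answer: back: (empty)
current: HOME
forward: W

Derivation:
After 1 (visit(T)): cur=T back=1 fwd=0
After 2 (visit(J)): cur=J back=2 fwd=0
After 3 (back): cur=T back=1 fwd=1
After 4 (back): cur=HOME back=0 fwd=2
After 5 (visit(W)): cur=W back=1 fwd=0
After 6 (back): cur=HOME back=0 fwd=1
After 7 (forward): cur=W back=1 fwd=0
After 8 (back): cur=HOME back=0 fwd=1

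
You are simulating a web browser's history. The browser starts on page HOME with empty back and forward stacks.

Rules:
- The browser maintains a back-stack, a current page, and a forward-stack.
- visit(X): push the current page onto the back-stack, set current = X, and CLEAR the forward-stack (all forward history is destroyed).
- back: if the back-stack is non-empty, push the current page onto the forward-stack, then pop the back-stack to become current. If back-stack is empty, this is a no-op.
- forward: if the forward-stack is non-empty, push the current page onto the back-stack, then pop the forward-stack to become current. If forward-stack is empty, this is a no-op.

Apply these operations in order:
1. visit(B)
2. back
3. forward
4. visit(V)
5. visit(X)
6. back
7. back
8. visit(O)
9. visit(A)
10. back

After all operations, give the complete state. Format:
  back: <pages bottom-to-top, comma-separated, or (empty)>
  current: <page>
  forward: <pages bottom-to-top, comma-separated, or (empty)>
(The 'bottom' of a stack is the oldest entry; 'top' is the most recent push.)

Answer: back: HOME,B
current: O
forward: A

Derivation:
After 1 (visit(B)): cur=B back=1 fwd=0
After 2 (back): cur=HOME back=0 fwd=1
After 3 (forward): cur=B back=1 fwd=0
After 4 (visit(V)): cur=V back=2 fwd=0
After 5 (visit(X)): cur=X back=3 fwd=0
After 6 (back): cur=V back=2 fwd=1
After 7 (back): cur=B back=1 fwd=2
After 8 (visit(O)): cur=O back=2 fwd=0
After 9 (visit(A)): cur=A back=3 fwd=0
After 10 (back): cur=O back=2 fwd=1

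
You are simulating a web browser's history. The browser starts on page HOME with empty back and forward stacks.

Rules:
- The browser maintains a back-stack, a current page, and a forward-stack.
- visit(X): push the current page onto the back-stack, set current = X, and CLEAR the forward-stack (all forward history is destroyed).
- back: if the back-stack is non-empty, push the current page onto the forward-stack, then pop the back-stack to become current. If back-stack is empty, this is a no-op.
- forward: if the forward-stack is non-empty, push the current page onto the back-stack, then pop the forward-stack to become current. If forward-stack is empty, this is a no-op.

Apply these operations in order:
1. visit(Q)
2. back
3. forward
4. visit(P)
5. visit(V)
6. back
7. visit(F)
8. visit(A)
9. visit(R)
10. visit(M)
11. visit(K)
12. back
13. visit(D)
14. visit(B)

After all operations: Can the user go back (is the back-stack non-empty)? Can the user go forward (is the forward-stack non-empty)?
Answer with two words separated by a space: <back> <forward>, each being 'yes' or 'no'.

After 1 (visit(Q)): cur=Q back=1 fwd=0
After 2 (back): cur=HOME back=0 fwd=1
After 3 (forward): cur=Q back=1 fwd=0
After 4 (visit(P)): cur=P back=2 fwd=0
After 5 (visit(V)): cur=V back=3 fwd=0
After 6 (back): cur=P back=2 fwd=1
After 7 (visit(F)): cur=F back=3 fwd=0
After 8 (visit(A)): cur=A back=4 fwd=0
After 9 (visit(R)): cur=R back=5 fwd=0
After 10 (visit(M)): cur=M back=6 fwd=0
After 11 (visit(K)): cur=K back=7 fwd=0
After 12 (back): cur=M back=6 fwd=1
After 13 (visit(D)): cur=D back=7 fwd=0
After 14 (visit(B)): cur=B back=8 fwd=0

Answer: yes no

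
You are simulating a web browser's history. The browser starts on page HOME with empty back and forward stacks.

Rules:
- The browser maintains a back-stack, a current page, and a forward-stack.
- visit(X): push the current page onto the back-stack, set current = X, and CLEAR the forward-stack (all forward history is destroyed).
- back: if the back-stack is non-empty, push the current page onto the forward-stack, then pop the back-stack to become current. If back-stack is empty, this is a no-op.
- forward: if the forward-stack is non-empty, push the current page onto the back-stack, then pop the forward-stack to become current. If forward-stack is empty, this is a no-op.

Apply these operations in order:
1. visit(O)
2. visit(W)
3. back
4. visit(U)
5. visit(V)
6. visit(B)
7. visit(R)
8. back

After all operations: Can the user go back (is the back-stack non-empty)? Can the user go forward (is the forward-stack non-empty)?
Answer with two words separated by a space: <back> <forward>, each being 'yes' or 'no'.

Answer: yes yes

Derivation:
After 1 (visit(O)): cur=O back=1 fwd=0
After 2 (visit(W)): cur=W back=2 fwd=0
After 3 (back): cur=O back=1 fwd=1
After 4 (visit(U)): cur=U back=2 fwd=0
After 5 (visit(V)): cur=V back=3 fwd=0
After 6 (visit(B)): cur=B back=4 fwd=0
After 7 (visit(R)): cur=R back=5 fwd=0
After 8 (back): cur=B back=4 fwd=1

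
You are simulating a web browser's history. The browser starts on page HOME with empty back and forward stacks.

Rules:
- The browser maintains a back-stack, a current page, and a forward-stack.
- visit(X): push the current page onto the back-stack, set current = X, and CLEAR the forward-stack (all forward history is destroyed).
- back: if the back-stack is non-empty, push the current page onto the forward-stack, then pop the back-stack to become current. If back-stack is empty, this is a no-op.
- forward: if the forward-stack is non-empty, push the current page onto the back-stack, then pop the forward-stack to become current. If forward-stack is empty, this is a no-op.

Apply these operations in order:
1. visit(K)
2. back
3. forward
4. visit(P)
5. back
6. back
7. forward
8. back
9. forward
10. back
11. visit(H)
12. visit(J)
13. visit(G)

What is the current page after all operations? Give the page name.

After 1 (visit(K)): cur=K back=1 fwd=0
After 2 (back): cur=HOME back=0 fwd=1
After 3 (forward): cur=K back=1 fwd=0
After 4 (visit(P)): cur=P back=2 fwd=0
After 5 (back): cur=K back=1 fwd=1
After 6 (back): cur=HOME back=0 fwd=2
After 7 (forward): cur=K back=1 fwd=1
After 8 (back): cur=HOME back=0 fwd=2
After 9 (forward): cur=K back=1 fwd=1
After 10 (back): cur=HOME back=0 fwd=2
After 11 (visit(H)): cur=H back=1 fwd=0
After 12 (visit(J)): cur=J back=2 fwd=0
After 13 (visit(G)): cur=G back=3 fwd=0

Answer: G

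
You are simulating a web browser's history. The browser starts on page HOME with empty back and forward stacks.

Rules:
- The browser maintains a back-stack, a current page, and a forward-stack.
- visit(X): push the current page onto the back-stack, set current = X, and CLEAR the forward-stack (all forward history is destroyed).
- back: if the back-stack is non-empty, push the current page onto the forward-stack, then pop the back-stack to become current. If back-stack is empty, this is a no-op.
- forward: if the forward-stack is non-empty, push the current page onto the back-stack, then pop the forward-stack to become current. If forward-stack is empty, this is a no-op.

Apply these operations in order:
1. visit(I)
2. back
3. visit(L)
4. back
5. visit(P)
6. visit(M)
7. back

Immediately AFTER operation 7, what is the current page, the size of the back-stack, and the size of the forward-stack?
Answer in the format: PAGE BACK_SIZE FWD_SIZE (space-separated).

After 1 (visit(I)): cur=I back=1 fwd=0
After 2 (back): cur=HOME back=0 fwd=1
After 3 (visit(L)): cur=L back=1 fwd=0
After 4 (back): cur=HOME back=0 fwd=1
After 5 (visit(P)): cur=P back=1 fwd=0
After 6 (visit(M)): cur=M back=2 fwd=0
After 7 (back): cur=P back=1 fwd=1

P 1 1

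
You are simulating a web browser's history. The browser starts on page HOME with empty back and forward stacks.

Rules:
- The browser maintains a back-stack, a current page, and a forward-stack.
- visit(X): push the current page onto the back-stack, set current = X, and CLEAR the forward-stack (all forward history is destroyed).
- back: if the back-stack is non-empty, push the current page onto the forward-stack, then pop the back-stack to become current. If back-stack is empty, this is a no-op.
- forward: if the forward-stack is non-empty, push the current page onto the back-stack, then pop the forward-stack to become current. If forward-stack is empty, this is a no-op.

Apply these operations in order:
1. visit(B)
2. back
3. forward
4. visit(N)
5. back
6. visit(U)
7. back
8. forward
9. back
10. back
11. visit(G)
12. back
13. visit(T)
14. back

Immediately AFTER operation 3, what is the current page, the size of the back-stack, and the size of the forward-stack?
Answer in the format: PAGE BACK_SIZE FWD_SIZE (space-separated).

After 1 (visit(B)): cur=B back=1 fwd=0
After 2 (back): cur=HOME back=0 fwd=1
After 3 (forward): cur=B back=1 fwd=0

B 1 0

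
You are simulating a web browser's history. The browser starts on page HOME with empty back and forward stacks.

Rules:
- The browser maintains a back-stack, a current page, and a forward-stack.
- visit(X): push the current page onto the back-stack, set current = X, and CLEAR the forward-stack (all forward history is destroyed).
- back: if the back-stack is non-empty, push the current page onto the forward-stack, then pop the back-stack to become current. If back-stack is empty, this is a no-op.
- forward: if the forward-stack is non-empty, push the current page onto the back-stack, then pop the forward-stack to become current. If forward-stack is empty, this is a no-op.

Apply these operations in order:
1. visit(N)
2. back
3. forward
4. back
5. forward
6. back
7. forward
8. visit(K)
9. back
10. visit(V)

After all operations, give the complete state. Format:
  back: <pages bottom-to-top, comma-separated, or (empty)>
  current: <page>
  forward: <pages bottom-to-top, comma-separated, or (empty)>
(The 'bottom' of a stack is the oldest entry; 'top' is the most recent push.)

Answer: back: HOME,N
current: V
forward: (empty)

Derivation:
After 1 (visit(N)): cur=N back=1 fwd=0
After 2 (back): cur=HOME back=0 fwd=1
After 3 (forward): cur=N back=1 fwd=0
After 4 (back): cur=HOME back=0 fwd=1
After 5 (forward): cur=N back=1 fwd=0
After 6 (back): cur=HOME back=0 fwd=1
After 7 (forward): cur=N back=1 fwd=0
After 8 (visit(K)): cur=K back=2 fwd=0
After 9 (back): cur=N back=1 fwd=1
After 10 (visit(V)): cur=V back=2 fwd=0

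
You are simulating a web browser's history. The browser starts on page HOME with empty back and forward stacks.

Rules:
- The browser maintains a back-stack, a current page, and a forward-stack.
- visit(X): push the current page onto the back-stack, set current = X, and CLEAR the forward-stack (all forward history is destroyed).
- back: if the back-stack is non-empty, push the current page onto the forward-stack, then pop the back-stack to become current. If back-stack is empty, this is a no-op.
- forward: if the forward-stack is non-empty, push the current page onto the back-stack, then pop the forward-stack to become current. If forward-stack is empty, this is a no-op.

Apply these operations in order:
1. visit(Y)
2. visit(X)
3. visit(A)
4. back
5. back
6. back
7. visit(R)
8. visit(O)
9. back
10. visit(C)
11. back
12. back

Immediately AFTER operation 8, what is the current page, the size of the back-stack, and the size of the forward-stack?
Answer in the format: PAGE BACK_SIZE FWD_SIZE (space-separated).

After 1 (visit(Y)): cur=Y back=1 fwd=0
After 2 (visit(X)): cur=X back=2 fwd=0
After 3 (visit(A)): cur=A back=3 fwd=0
After 4 (back): cur=X back=2 fwd=1
After 5 (back): cur=Y back=1 fwd=2
After 6 (back): cur=HOME back=0 fwd=3
After 7 (visit(R)): cur=R back=1 fwd=0
After 8 (visit(O)): cur=O back=2 fwd=0

O 2 0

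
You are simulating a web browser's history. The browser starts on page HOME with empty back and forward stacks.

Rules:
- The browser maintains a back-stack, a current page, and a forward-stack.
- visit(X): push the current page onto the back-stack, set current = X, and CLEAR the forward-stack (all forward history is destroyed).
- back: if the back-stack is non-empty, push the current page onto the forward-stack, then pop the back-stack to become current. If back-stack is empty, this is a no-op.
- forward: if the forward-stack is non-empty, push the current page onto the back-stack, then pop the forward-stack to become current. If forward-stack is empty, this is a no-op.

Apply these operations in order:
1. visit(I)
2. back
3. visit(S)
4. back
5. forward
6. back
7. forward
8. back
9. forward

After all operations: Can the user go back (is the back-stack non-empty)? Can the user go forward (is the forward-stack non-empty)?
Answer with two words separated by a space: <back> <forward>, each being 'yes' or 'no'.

After 1 (visit(I)): cur=I back=1 fwd=0
After 2 (back): cur=HOME back=0 fwd=1
After 3 (visit(S)): cur=S back=1 fwd=0
After 4 (back): cur=HOME back=0 fwd=1
After 5 (forward): cur=S back=1 fwd=0
After 6 (back): cur=HOME back=0 fwd=1
After 7 (forward): cur=S back=1 fwd=0
After 8 (back): cur=HOME back=0 fwd=1
After 9 (forward): cur=S back=1 fwd=0

Answer: yes no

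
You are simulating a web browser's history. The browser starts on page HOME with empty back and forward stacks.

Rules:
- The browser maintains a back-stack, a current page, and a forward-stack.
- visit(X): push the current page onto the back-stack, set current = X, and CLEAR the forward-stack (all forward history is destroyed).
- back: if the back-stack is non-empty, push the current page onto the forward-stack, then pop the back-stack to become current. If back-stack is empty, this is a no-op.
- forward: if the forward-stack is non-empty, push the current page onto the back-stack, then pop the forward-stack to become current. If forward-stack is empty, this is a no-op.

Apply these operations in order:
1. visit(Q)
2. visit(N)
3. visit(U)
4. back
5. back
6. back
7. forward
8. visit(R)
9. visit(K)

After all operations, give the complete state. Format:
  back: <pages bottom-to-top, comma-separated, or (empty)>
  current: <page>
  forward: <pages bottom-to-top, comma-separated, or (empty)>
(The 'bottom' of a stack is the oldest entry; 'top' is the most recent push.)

After 1 (visit(Q)): cur=Q back=1 fwd=0
After 2 (visit(N)): cur=N back=2 fwd=0
After 3 (visit(U)): cur=U back=3 fwd=0
After 4 (back): cur=N back=2 fwd=1
After 5 (back): cur=Q back=1 fwd=2
After 6 (back): cur=HOME back=0 fwd=3
After 7 (forward): cur=Q back=1 fwd=2
After 8 (visit(R)): cur=R back=2 fwd=0
After 9 (visit(K)): cur=K back=3 fwd=0

Answer: back: HOME,Q,R
current: K
forward: (empty)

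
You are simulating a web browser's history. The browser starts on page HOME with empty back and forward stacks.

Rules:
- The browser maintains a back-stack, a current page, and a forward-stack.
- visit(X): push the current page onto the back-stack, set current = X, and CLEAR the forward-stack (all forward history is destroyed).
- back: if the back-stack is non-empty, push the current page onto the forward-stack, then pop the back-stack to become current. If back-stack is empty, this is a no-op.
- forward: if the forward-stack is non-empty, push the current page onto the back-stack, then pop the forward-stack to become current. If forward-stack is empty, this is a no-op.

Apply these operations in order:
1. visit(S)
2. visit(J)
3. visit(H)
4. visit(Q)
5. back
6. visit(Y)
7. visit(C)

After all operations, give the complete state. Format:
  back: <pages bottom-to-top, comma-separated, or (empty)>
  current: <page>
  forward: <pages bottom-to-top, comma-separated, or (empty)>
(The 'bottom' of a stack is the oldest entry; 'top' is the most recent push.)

Answer: back: HOME,S,J,H,Y
current: C
forward: (empty)

Derivation:
After 1 (visit(S)): cur=S back=1 fwd=0
After 2 (visit(J)): cur=J back=2 fwd=0
After 3 (visit(H)): cur=H back=3 fwd=0
After 4 (visit(Q)): cur=Q back=4 fwd=0
After 5 (back): cur=H back=3 fwd=1
After 6 (visit(Y)): cur=Y back=4 fwd=0
After 7 (visit(C)): cur=C back=5 fwd=0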